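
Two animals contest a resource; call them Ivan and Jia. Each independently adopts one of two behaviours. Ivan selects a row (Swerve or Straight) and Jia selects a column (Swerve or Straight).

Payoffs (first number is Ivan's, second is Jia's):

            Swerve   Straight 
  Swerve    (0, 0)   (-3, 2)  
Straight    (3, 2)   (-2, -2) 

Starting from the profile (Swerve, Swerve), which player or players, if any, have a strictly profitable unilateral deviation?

Ivan at (Swerve, Swerve) earns 0; deviating to Straight yields 3 — a strict improvement.
Jia earns 0; deviating to Straight yields 2 — a strict improvement.
Both Ivan and Jia have strictly profitable deviations.

Both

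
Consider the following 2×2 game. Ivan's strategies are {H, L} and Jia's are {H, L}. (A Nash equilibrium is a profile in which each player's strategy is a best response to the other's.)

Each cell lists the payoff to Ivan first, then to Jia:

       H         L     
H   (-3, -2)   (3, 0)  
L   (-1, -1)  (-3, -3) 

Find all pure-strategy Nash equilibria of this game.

(H, H): Ivan prefers L (-1 > -3); Jia prefers L (0 > -2) — not an equilibrium.
(H, L): Ivan gets 3 ≥ -3 from L, and Jia gets 0 ≥ -2 from H — Nash equilibrium.
(L, H): Ivan gets -1 ≥ -3 from H, and Jia gets -1 ≥ -3 from L — Nash equilibrium.
(L, L): Ivan prefers H (3 > -3); Jia prefers H (-1 > -3) — not an equilibrium.

(H, L) and (L, H)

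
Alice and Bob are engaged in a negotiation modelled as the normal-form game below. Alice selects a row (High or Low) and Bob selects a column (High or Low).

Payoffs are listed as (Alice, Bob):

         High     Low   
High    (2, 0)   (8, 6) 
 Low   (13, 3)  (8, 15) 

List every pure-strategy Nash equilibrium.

(High, High): Alice prefers Low (13 > 2); Bob prefers Low (6 > 0) — not an equilibrium.
(High, Low): Alice gets 8 ≥ 8 from Low, and Bob gets 6 ≥ 0 from High — Nash equilibrium.
(Low, High): Bob prefers Low (15 > 3) — not an equilibrium.
(Low, Low): Alice gets 8 ≥ 8 from High, and Bob gets 15 ≥ 3 from High — Nash equilibrium.

(High, Low) and (Low, Low)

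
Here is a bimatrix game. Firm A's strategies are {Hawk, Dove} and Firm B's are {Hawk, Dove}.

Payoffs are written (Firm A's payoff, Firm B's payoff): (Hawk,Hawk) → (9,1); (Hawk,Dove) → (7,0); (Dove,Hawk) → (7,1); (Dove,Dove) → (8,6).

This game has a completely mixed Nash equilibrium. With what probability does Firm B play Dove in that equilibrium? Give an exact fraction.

2/3

Let y be the probability that Firm B plays Hawk. In a completely mixed equilibrium, Firm A must be indifferent between Hawk and Dove.
Firm A's expected payoff from Hawk is 9y + 7(1−y); from Dove it is 7y + 8(1−y).
Setting these equal: 2y + 7 = −y + 8, so y = 1/3.
Therefore Firm B plays Dove with probability 1 − 1/3 = 2/3.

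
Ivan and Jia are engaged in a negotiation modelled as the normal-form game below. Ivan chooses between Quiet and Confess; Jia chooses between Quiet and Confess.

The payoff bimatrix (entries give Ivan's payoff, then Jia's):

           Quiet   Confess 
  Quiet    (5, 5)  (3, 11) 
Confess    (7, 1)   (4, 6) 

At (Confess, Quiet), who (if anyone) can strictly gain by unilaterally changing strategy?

Jia

Ivan at (Confess, Quiet) earns 7; deviating to Quiet yields 5 — not better.
Jia earns 1; deviating to Confess yields 6 — a strict improvement.
Only Jia has a strictly profitable deviation.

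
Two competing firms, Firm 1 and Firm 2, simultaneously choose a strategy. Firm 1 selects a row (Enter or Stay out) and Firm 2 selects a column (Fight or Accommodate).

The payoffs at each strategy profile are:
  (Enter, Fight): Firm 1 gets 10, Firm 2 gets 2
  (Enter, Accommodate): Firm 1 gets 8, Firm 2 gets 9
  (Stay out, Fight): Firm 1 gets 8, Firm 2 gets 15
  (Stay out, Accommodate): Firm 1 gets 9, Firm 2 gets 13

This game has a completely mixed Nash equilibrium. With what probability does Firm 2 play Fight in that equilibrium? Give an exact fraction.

Let q be the probability that Firm 2 plays Fight. In a completely mixed equilibrium, Firm 1 must be indifferent between Enter and Stay out.
Firm 1's expected payoff from Enter is 10q + 8(1−q); from Stay out it is 8q + 9(1−q).
Setting these equal: 2q + 8 = −q + 9, so q = 1/3.

1/3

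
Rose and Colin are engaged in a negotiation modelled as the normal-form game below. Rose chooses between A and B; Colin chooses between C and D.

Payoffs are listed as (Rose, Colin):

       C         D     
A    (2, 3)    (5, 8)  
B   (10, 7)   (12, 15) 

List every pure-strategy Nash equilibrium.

(A, C): Rose prefers B (10 > 2); Colin prefers D (8 > 3) — not an equilibrium.
(A, D): Rose prefers B (12 > 5) — not an equilibrium.
(B, C): Colin prefers D (15 > 7) — not an equilibrium.
(B, D): Rose gets 12 ≥ 5 from A, and Colin gets 15 ≥ 7 from C — Nash equilibrium.

(B, D)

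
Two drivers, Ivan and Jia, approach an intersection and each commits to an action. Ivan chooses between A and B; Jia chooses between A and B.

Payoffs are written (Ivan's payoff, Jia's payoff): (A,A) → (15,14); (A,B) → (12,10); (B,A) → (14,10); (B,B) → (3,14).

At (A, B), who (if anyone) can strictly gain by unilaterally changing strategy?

Jia

Ivan at (A, B) earns 12; deviating to B yields 3 — not better.
Jia earns 10; deviating to A yields 14 — a strict improvement.
Only Jia has a strictly profitable deviation.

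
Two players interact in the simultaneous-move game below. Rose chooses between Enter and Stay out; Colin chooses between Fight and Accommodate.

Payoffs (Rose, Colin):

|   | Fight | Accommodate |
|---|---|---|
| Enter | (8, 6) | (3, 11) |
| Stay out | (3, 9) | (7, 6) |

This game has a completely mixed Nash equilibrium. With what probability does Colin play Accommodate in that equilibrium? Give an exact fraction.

5/9

Let y be the probability that Colin plays Fight. In a completely mixed equilibrium, Rose must be indifferent between Enter and Stay out.
Rose's expected payoff from Enter is 8y + 3(1−y); from Stay out it is 3y + 7(1−y).
Setting these equal: 5y + 3 = −4y + 7, so y = 4/9.
Therefore Colin plays Accommodate with probability 1 − 4/9 = 5/9.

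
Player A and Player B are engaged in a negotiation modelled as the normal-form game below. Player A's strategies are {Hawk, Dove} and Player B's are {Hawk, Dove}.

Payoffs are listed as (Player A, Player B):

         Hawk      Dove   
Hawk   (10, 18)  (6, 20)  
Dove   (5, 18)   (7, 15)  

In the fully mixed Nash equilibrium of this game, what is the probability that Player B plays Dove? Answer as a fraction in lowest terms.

5/6

Let y be the probability that Player B plays Hawk. In a completely mixed equilibrium, Player A must be indifferent between Hawk and Dove.
Player A's expected payoff from Hawk is 10y + 6(1−y); from Dove it is 5y + 7(1−y).
Setting these equal: 4y + 6 = −2y + 7, so y = 1/6.
Therefore Player B plays Dove with probability 1 − 1/6 = 5/6.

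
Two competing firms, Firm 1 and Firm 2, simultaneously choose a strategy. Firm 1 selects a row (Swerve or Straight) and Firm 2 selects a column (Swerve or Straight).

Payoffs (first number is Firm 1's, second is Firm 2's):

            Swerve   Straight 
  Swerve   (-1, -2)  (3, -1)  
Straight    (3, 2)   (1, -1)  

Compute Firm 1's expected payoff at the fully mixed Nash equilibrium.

First find q, the probability Firm 2 plays Swerve, from Firm 1's indifference between Swerve and Straight: −q + 3(1−q) = 3q + (1−q), giving q = 1/3.
Since Firm 1 is indifferent in equilibrium, Firm 1's expected payoff equals the payoff from either row against (1/3, 2/3). Using Swerve: −(1/3) + 3(2/3) = 5/3.

5/3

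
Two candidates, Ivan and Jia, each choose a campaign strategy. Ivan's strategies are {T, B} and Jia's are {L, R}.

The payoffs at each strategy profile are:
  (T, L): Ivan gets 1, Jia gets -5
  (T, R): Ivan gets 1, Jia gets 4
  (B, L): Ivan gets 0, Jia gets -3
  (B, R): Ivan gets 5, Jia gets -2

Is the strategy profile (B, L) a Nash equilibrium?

No

At (B, L), Ivan earns 0; switching to T would give 1, so Ivan would deviate.
Jia earns -3; switching to R would give -2, so Jia would deviate.
Since at least one player can profitably deviate, this is not a Nash equilibrium.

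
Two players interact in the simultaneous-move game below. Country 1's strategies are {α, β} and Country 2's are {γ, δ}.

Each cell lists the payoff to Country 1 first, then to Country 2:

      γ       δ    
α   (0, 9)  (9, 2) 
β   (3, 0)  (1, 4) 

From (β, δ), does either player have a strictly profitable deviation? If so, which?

Country 1

Country 1 at (β, δ) earns 1; deviating to α yields 9 — a strict improvement.
Country 2 earns 4; deviating to γ yields 0 — not better.
Only Country 1 has a strictly profitable deviation.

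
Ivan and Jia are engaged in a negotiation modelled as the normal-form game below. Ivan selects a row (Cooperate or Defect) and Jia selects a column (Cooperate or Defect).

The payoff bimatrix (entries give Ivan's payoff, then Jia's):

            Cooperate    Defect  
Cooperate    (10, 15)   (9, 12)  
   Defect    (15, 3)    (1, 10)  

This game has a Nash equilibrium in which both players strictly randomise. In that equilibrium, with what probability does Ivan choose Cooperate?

7/10

Let r be the probability that Ivan plays Cooperate. In a completely mixed equilibrium, Jia must be indifferent between Cooperate and Defect.
Jia's expected payoff from Cooperate is 15r + 3(1−r); from Defect it is 12r + 10(1−r).
Setting these equal: 12r + 3 = 2r + 10, so r = 7/10.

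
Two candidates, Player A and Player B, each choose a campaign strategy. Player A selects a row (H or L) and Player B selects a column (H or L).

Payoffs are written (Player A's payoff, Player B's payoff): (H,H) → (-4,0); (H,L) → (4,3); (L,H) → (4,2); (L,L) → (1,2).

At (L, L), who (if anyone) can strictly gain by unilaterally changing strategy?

Player A at (L, L) earns 1; deviating to H yields 4 — a strict improvement.
Player B earns 2; deviating to H yields 2 — not better.
Only Player A has a strictly profitable deviation.

Player A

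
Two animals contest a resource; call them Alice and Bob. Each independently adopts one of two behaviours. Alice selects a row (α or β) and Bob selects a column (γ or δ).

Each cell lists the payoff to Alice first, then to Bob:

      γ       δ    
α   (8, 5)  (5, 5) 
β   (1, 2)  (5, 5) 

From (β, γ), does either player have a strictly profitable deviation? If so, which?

Both

Alice at (β, γ) earns 1; deviating to α yields 8 — a strict improvement.
Bob earns 2; deviating to δ yields 5 — a strict improvement.
Both Alice and Bob have strictly profitable deviations.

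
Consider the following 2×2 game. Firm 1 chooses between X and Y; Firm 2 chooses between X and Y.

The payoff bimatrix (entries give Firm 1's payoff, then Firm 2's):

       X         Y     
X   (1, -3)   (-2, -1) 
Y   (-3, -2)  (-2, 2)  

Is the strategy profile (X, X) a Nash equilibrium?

At (X, X), Firm 1 earns 1; switching to Y would give -3, so Firm 1 has no profitable deviation.
Firm 2 earns -3; switching to Y would give -1, so Firm 2 would deviate.
Since at least one player can profitably deviate, this is not a Nash equilibrium.

No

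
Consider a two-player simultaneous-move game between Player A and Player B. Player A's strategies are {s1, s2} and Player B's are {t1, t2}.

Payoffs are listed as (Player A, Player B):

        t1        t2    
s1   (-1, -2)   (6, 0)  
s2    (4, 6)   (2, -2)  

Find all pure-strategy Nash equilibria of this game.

(s1, t2) and (s2, t1)

(s1, t1): Player A prefers s2 (4 > -1); Player B prefers t2 (0 > -2) — not an equilibrium.
(s1, t2): Player A gets 6 ≥ 2 from s2, and Player B gets 0 ≥ -2 from t1 — Nash equilibrium.
(s2, t1): Player A gets 4 ≥ -1 from s1, and Player B gets 6 ≥ -2 from t2 — Nash equilibrium.
(s2, t2): Player A prefers s1 (6 > 2); Player B prefers t1 (6 > -2) — not an equilibrium.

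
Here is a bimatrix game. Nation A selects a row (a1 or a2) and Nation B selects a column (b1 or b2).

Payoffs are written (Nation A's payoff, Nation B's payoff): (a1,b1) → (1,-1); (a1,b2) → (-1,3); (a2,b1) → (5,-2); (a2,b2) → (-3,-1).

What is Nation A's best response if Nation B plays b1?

a2

Against b1, Nation A earns 1 from a1 and 5 from a2.
So a2 is the best response.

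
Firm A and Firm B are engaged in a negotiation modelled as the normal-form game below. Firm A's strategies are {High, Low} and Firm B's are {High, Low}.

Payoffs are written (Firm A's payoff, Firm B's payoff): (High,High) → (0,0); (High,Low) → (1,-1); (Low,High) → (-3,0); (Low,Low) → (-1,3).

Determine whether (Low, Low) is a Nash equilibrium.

No

At (Low, Low), Firm A earns -1; switching to High would give 1, so Firm A would deviate.
Firm B earns 3; switching to High would give 0, so Firm B has no profitable deviation.
Since at least one player can profitably deviate, this is not a Nash equilibrium.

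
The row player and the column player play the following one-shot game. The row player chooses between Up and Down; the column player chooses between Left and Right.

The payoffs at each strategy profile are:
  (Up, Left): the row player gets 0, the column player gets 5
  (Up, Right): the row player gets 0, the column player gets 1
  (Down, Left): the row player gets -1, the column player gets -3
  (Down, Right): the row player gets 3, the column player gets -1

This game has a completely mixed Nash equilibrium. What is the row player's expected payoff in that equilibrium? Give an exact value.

0

First find y, the probability the column player plays Left, from the row player's indifference between Up and Down: 0 = −y + 3(1−y), giving y = 3/4.
Since the row player is indifferent in equilibrium, the row player's expected payoff equals the payoff from either row against (3/4, 1/4). Using Up: 0 = 0.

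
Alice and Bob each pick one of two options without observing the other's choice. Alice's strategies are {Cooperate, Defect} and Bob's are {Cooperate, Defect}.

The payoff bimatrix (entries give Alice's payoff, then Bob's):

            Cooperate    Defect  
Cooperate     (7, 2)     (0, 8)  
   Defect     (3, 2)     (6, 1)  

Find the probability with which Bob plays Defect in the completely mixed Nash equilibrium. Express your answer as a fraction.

Let q be the probability that Bob plays Cooperate. In a completely mixed equilibrium, Alice must be indifferent between Cooperate and Defect.
Alice's expected payoff from Cooperate is 7q; from Defect it is 3q + 6(1−q).
Setting these equal: 7q = −3q + 6, so q = 3/5.
Therefore Bob plays Defect with probability 1 − 3/5 = 2/5.

2/5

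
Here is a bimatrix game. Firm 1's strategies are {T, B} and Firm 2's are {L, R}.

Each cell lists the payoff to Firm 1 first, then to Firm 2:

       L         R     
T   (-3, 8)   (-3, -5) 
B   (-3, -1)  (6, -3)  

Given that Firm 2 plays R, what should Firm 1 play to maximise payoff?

B

Against R, Firm 1 earns -3 from T and 6 from B.
So B is the best response.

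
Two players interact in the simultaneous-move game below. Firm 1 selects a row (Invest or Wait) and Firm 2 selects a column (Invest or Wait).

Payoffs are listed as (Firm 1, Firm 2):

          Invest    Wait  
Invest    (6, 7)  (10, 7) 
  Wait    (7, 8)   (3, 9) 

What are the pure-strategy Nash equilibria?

(Invest, Invest): Firm 1 prefers Wait (7 > 6) — not an equilibrium.
(Invest, Wait): Firm 1 gets 10 ≥ 3 from Wait, and Firm 2 gets 7 ≥ 7 from Invest — Nash equilibrium.
(Wait, Invest): Firm 2 prefers Wait (9 > 8) — not an equilibrium.
(Wait, Wait): Firm 1 prefers Invest (10 > 3) — not an equilibrium.

(Invest, Wait)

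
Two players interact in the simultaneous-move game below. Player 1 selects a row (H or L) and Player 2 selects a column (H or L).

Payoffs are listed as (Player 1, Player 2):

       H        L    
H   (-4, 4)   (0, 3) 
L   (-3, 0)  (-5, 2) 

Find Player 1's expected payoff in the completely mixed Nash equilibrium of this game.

First find y, the probability Player 2 plays H, from Player 1's indifference between H and L: −4y = −3y − 5(1−y), giving y = 5/6.
Since Player 1 is indifferent in equilibrium, Player 1's expected payoff equals the payoff from either row against (5/6, 1/6). Using H: −4(5/6) = -10/3.

-10/3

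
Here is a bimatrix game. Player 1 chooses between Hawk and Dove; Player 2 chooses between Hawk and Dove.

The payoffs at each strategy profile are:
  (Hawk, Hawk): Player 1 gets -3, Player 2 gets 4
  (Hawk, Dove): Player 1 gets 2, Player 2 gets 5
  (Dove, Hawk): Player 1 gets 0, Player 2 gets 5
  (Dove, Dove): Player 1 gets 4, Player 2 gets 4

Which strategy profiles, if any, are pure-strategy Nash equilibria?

(Hawk, Hawk): Player 1 prefers Dove (0 > -3); Player 2 prefers Dove (5 > 4) — not an equilibrium.
(Hawk, Dove): Player 1 prefers Dove (4 > 2) — not an equilibrium.
(Dove, Hawk): Player 1 gets 0 ≥ -3 from Hawk, and Player 2 gets 5 ≥ 4 from Dove — Nash equilibrium.
(Dove, Dove): Player 2 prefers Hawk (5 > 4) — not an equilibrium.

(Dove, Hawk)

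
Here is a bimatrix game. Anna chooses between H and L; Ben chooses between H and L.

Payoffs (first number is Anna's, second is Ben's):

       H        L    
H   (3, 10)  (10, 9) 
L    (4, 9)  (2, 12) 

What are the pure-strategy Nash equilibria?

none

(H, H): Anna prefers L (4 > 3) — not an equilibrium.
(H, L): Ben prefers H (10 > 9) — not an equilibrium.
(L, H): Ben prefers L (12 > 9) — not an equilibrium.
(L, L): Anna prefers H (10 > 2) — not an equilibrium.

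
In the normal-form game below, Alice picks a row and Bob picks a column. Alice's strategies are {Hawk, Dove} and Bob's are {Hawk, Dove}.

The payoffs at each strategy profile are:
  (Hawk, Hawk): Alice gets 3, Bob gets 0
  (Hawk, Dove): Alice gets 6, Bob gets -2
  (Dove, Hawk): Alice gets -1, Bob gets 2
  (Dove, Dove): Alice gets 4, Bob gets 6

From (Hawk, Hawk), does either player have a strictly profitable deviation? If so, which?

Neither

Alice at (Hawk, Hawk) earns 3; deviating to Dove yields -1 — not better.
Bob earns 0; deviating to Dove yields -2 — not better.
Neither player can strictly improve; the profile is a Nash equilibrium.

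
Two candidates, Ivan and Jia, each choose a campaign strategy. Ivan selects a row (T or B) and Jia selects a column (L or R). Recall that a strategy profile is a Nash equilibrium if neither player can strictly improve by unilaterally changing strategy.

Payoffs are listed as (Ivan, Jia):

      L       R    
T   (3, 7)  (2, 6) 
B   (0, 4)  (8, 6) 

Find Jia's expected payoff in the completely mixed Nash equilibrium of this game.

6

First find p, the probability Ivan plays T, from Jia's indifference between L and R: 7p + 4(1−p) = 6p + 6(1−p), giving p = 2/3.
Since Jia is indifferent in equilibrium, Jia's expected payoff equals the payoff from either column against (2/3, 1/3). Using L: 7(2/3) + 4(1/3) = 6.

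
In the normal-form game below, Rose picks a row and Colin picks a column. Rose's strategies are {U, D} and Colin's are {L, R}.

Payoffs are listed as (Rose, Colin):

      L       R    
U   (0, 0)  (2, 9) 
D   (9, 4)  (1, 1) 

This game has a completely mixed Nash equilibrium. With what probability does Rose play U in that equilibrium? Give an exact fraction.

Let x be the probability that Rose plays U. In a completely mixed equilibrium, Colin must be indifferent between L and R.
Colin's expected payoff from L is 4(1−x); from R it is 9x + (1−x).
Setting these equal: −4x + 4 = 8x + 1, so x = 1/4.

1/4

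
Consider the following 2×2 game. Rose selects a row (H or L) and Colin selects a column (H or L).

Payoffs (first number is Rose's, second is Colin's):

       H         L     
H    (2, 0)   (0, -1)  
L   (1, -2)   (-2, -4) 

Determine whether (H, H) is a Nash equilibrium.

Yes

At (H, H), Rose earns 2; switching to L would give 1, so Rose has no profitable deviation.
Colin earns 0; switching to L would give -1, so Colin has no profitable deviation.
Neither player can gain by a unilateral deviation, so this profile is a Nash equilibrium.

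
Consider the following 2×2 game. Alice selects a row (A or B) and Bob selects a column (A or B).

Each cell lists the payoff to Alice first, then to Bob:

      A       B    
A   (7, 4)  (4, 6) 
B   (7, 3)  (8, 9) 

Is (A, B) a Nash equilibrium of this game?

At (A, B), Alice earns 4; switching to B would give 8, so Alice would deviate.
Bob earns 6; switching to A would give 4, so Bob has no profitable deviation.
Since at least one player can profitably deviate, this is not a Nash equilibrium.

No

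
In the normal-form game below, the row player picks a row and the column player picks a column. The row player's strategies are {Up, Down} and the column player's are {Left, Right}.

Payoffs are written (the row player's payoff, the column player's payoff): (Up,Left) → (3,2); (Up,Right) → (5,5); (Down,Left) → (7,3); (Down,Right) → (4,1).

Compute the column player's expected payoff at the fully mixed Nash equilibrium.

First find p, the probability the row player plays Up, from the column player's indifference between Left and Right: 2p + 3(1−p) = 5p + (1−p), giving p = 2/5.
Since the column player is indifferent in equilibrium, the column player's expected payoff equals the payoff from either column against (2/5, 3/5). Using Left: 2(2/5) + 3(3/5) = 13/5.

13/5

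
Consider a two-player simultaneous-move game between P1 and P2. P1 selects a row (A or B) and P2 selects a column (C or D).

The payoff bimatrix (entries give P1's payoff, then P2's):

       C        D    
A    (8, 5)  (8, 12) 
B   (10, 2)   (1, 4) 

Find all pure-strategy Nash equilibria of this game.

(A, D)

(A, C): P1 prefers B (10 > 8); P2 prefers D (12 > 5) — not an equilibrium.
(A, D): P1 gets 8 ≥ 1 from B, and P2 gets 12 ≥ 5 from C — Nash equilibrium.
(B, C): P2 prefers D (4 > 2) — not an equilibrium.
(B, D): P1 prefers A (8 > 1) — not an equilibrium.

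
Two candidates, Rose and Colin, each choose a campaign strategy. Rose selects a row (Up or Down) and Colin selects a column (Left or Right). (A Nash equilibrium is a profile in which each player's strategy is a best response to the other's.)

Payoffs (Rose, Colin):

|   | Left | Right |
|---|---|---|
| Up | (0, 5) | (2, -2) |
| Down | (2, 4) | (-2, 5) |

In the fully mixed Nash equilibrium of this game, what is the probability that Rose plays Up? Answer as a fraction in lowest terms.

Let r be the probability that Rose plays Up. In a completely mixed equilibrium, Colin must be indifferent between Left and Right.
Colin's expected payoff from Left is 5r + 4(1−r); from Right it is −2r + 5(1−r).
Setting these equal: r + 4 = −7r + 5, so r = 1/8.

1/8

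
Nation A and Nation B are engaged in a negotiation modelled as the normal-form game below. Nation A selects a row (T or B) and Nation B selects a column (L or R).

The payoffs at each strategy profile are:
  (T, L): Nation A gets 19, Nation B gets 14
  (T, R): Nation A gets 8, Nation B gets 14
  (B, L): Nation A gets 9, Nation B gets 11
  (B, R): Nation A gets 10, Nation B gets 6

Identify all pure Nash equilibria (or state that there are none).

(T, L): Nation A gets 19 ≥ 9 from B, and Nation B gets 14 ≥ 14 from R — Nash equilibrium.
(T, R): Nation A prefers B (10 > 8) — not an equilibrium.
(B, L): Nation A prefers T (19 > 9) — not an equilibrium.
(B, R): Nation B prefers L (11 > 6) — not an equilibrium.

(T, L)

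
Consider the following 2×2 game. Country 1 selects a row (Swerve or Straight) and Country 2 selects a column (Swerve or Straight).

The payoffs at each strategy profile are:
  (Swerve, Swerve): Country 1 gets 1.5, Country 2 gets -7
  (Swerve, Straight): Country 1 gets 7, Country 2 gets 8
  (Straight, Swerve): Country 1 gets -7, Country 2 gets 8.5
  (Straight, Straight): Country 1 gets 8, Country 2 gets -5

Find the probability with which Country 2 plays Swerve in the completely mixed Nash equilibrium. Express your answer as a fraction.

2/19

Let c be the probability that Country 2 plays Swerve. In a completely mixed equilibrium, Country 1 must be indifferent between Swerve and Straight.
Country 1's expected payoff from Swerve is 1.5c + 7(1−c); from Straight it is −7c + 8(1−c).
Setting these equal: −5.5c + 7 = −15c + 8, so c = 2/19.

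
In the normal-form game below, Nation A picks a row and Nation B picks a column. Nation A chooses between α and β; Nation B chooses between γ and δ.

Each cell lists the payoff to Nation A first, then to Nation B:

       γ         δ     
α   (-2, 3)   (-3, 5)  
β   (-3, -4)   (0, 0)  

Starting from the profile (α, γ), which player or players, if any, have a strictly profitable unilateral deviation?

Nation B

Nation A at (α, γ) earns -2; deviating to β yields -3 — not better.
Nation B earns 3; deviating to δ yields 5 — a strict improvement.
Only Nation B has a strictly profitable deviation.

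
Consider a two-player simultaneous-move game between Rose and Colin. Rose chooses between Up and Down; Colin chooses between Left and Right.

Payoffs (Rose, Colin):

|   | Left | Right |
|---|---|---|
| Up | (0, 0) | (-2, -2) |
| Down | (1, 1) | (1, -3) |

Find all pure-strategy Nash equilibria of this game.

(Up, Left): Rose prefers Down (1 > 0) — not an equilibrium.
(Up, Right): Rose prefers Down (1 > -2); Colin prefers Left (0 > -2) — not an equilibrium.
(Down, Left): Rose gets 1 ≥ 0 from Up, and Colin gets 1 ≥ -3 from Right — Nash equilibrium.
(Down, Right): Colin prefers Left (1 > -3) — not an equilibrium.

(Down, Left)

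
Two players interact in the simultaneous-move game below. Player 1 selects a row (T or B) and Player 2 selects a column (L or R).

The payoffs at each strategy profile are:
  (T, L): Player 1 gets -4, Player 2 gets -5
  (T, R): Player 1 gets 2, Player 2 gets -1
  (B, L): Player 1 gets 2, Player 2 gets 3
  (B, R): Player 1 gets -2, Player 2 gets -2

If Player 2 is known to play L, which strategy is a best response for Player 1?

Against L, Player 1 earns -4 from T and 2 from B.
So B is the best response.

B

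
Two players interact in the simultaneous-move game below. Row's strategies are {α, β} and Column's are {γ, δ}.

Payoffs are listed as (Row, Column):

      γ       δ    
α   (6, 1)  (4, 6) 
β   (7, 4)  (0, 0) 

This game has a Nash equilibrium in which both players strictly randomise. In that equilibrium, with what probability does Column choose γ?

Let c be the probability that Column plays γ. In a completely mixed equilibrium, Row must be indifferent between α and β.
Row's expected payoff from α is 6c + 4(1−c); from β it is 7c.
Setting these equal: 2c + 4 = 7c, so c = 4/5.

4/5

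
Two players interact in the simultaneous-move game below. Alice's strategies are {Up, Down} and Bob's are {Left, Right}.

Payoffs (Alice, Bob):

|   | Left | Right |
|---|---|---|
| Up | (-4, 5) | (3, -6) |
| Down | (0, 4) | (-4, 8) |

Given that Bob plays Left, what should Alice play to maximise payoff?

Down

Against Left, Alice earns -4 from Up and 0 from Down.
So Down is the best response.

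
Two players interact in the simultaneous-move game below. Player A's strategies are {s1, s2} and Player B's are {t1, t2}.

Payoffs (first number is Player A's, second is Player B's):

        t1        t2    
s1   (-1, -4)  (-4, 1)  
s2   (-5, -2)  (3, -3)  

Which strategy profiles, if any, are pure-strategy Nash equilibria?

(s1, t1): Player B prefers t2 (1 > -4) — not an equilibrium.
(s1, t2): Player A prefers s2 (3 > -4) — not an equilibrium.
(s2, t1): Player A prefers s1 (-1 > -5) — not an equilibrium.
(s2, t2): Player B prefers t1 (-2 > -3) — not an equilibrium.

none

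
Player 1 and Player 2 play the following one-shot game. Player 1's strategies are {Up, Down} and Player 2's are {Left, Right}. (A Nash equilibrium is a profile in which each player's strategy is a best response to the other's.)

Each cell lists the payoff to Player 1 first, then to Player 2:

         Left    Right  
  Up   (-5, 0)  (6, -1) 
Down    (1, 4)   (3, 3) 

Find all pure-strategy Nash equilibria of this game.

(Up, Left): Player 1 prefers Down (1 > -5) — not an equilibrium.
(Up, Right): Player 2 prefers Left (0 > -1) — not an equilibrium.
(Down, Left): Player 1 gets 1 ≥ -5 from Up, and Player 2 gets 4 ≥ 3 from Right — Nash equilibrium.
(Down, Right): Player 1 prefers Up (6 > 3); Player 2 prefers Left (4 > 3) — not an equilibrium.

(Down, Left)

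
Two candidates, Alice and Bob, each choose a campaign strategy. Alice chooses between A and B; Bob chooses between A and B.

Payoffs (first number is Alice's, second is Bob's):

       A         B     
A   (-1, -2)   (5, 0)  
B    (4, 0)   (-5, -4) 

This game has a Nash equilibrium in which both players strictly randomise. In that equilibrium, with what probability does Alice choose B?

1/3

Let r be the probability that Alice plays A. In a completely mixed equilibrium, Bob must be indifferent between A and B.
Bob's expected payoff from A is −2r; from B it is −4(1−r).
Setting these equal: −2r = 4r − 4, so r = 2/3.
Therefore Alice plays B with probability 1 − 2/3 = 1/3.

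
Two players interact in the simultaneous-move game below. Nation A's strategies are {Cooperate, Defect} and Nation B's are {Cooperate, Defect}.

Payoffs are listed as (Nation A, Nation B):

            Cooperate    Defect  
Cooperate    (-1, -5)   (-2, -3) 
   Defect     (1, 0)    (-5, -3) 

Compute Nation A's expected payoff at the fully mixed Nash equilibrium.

First find q, the probability Nation B plays Cooperate, from Nation A's indifference between Cooperate and Defect: −q − 2(1−q) = q − 5(1−q), giving q = 3/5.
Since Nation A is indifferent in equilibrium, Nation A's expected payoff equals the payoff from either row against (3/5, 2/5). Using Cooperate: −(3/5) − 2(2/5) = -7/5.

-7/5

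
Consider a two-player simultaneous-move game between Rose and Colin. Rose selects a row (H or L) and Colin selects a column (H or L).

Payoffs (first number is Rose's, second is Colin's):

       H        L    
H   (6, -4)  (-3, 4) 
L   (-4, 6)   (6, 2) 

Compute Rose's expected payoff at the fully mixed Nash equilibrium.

24/19

First find y, the probability Colin plays H, from Rose's indifference between H and L: 6y − 3(1−y) = −4y + 6(1−y), giving y = 9/19.
Since Rose is indifferent in equilibrium, Rose's expected payoff equals the payoff from either row against (9/19, 10/19). Using H: 6(9/19) − 3(10/19) = 24/19.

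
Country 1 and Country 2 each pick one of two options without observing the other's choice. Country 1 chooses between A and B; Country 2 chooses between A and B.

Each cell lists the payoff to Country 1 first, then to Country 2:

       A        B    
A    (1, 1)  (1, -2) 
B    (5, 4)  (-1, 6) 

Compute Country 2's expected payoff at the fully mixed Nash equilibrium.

First find p, the probability Country 1 plays A, from Country 2's indifference between A and B: p + 4(1−p) = −2p + 6(1−p), giving p = 2/5.
Since Country 2 is indifferent in equilibrium, Country 2's expected payoff equals the payoff from either column against (2/5, 3/5). Using A: (2/5) + 4(3/5) = 14/5.

14/5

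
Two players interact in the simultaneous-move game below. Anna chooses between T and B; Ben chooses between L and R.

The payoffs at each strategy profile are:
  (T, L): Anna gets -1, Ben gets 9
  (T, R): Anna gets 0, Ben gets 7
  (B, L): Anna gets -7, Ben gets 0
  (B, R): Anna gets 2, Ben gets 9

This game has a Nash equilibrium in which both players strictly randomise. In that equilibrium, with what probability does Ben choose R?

3/4

Let q be the probability that Ben plays L. In a completely mixed equilibrium, Anna must be indifferent between T and B.
Anna's expected payoff from T is −q; from B it is −7q + 2(1−q).
Setting these equal: −q = −9q + 2, so q = 1/4.
Therefore Ben plays R with probability 1 − 1/4 = 3/4.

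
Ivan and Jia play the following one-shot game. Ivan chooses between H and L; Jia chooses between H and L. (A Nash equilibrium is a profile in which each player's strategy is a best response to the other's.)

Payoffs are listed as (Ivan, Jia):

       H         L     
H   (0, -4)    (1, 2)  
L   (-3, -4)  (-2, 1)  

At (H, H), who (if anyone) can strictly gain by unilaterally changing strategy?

Jia

Ivan at (H, H) earns 0; deviating to L yields -3 — not better.
Jia earns -4; deviating to L yields 2 — a strict improvement.
Only Jia has a strictly profitable deviation.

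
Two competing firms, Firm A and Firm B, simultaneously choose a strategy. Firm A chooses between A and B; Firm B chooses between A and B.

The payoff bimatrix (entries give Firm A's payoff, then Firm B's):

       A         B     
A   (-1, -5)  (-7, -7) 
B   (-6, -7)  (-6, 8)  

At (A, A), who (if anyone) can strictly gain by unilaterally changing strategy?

Firm A at (A, A) earns -1; deviating to B yields -6 — not better.
Firm B earns -5; deviating to B yields -7 — not better.
Neither player can strictly improve; the profile is a Nash equilibrium.

Neither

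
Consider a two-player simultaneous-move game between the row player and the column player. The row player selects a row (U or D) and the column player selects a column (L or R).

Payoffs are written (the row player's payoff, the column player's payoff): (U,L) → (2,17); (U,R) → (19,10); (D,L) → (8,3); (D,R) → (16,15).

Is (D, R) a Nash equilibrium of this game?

At (D, R), the row player earns 16; switching to U would give 19, so the row player would deviate.
The column player earns 15; switching to L would give 3, so the column player has no profitable deviation.
Since at least one player can profitably deviate, this is not a Nash equilibrium.

No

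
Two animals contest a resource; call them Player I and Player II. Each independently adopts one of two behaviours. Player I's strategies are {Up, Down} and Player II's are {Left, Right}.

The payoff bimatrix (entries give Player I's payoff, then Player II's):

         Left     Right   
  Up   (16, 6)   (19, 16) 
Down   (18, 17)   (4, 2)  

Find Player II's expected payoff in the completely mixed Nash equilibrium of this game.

First find x, the probability Player I plays Up, from Player II's indifference between Left and Right: 6x + 17(1−x) = 16x + 2(1−x), giving x = 3/5.
Since Player II is indifferent in equilibrium, Player II's expected payoff equals the payoff from either column against (3/5, 2/5). Using Left: 6(3/5) + 17(2/5) = 52/5.

52/5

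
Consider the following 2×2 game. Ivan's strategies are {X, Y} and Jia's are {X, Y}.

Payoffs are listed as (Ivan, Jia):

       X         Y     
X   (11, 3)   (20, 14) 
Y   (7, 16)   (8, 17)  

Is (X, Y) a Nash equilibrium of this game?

At (X, Y), Ivan earns 20; switching to Y would give 8, so Ivan has no profitable deviation.
Jia earns 14; switching to X would give 3, so Jia has no profitable deviation.
Neither player can gain by a unilateral deviation, so this profile is a Nash equilibrium.

Yes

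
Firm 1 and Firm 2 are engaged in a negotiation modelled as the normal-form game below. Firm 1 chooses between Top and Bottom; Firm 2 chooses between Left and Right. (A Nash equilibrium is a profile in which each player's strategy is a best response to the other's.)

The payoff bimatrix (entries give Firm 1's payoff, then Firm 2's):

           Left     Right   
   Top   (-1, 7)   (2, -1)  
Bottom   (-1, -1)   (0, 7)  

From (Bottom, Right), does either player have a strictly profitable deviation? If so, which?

Firm 1

Firm 1 at (Bottom, Right) earns 0; deviating to Top yields 2 — a strict improvement.
Firm 2 earns 7; deviating to Left yields -1 — not better.
Only Firm 1 has a strictly profitable deviation.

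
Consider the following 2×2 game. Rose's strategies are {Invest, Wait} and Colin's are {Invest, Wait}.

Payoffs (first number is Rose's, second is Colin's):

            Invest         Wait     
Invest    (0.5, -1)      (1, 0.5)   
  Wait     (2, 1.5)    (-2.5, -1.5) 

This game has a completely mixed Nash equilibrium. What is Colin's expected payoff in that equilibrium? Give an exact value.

First find p, the probability Rose plays Invest, from Colin's indifference between Invest and Wait: −p + 1.5(1−p) = 0.5p − 1.5(1−p), giving p = 2/3.
Since Colin is indifferent in equilibrium, Colin's expected payoff equals the payoff from either column against (2/3, 1/3). Using Invest: −(2/3) + 1.5(1/3) = -1/6.

-1/6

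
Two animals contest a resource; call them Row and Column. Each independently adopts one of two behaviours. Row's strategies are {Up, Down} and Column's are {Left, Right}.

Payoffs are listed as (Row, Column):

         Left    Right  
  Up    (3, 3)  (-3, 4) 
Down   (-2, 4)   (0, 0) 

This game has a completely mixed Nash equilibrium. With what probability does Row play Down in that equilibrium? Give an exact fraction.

Let p be the probability that Row plays Up. In a completely mixed equilibrium, Column must be indifferent between Left and Right.
Column's expected payoff from Left is 3p + 4(1−p); from Right it is 4p.
Setting these equal: −p + 4 = 4p, so p = 4/5.
Therefore Row plays Down with probability 1 − 4/5 = 1/5.

1/5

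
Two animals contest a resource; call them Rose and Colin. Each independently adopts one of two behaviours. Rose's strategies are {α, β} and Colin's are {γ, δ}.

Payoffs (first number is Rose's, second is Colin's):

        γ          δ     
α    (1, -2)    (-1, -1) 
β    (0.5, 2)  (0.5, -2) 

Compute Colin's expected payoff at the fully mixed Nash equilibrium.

-6/5

First find p, the probability Rose plays α, from Colin's indifference between γ and δ: −2p + 2(1−p) = −p − 2(1−p), giving p = 4/5.
Since Colin is indifferent in equilibrium, Colin's expected payoff equals the payoff from either column against (4/5, 1/5). Using γ: −2(4/5) + 2(1/5) = -6/5.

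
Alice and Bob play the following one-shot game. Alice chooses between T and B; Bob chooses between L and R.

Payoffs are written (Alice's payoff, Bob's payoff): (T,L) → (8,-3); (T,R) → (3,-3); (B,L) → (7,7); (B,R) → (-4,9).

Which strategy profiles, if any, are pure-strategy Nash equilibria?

(T, L) and (T, R)

(T, L): Alice gets 8 ≥ 7 from B, and Bob gets -3 ≥ -3 from R — Nash equilibrium.
(T, R): Alice gets 3 ≥ -4 from B, and Bob gets -3 ≥ -3 from L — Nash equilibrium.
(B, L): Alice prefers T (8 > 7); Bob prefers R (9 > 7) — not an equilibrium.
(B, R): Alice prefers T (3 > -4) — not an equilibrium.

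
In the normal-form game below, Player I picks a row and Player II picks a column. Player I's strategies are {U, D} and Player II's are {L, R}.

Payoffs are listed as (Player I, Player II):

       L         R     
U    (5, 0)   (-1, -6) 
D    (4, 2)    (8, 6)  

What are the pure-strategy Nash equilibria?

(U, L): Player I gets 5 ≥ 4 from D, and Player II gets 0 ≥ -6 from R — Nash equilibrium.
(U, R): Player I prefers D (8 > -1); Player II prefers L (0 > -6) — not an equilibrium.
(D, L): Player I prefers U (5 > 4); Player II prefers R (6 > 2) — not an equilibrium.
(D, R): Player I gets 8 ≥ -1 from U, and Player II gets 6 ≥ 2 from L — Nash equilibrium.

(U, L) and (D, R)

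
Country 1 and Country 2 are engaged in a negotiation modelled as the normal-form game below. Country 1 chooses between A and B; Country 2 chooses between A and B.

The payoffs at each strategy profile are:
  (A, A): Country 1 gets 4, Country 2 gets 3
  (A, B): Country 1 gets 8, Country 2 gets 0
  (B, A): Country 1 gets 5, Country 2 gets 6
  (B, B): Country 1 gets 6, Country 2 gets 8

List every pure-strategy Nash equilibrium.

none

(A, A): Country 1 prefers B (5 > 4) — not an equilibrium.
(A, B): Country 2 prefers A (3 > 0) — not an equilibrium.
(B, A): Country 2 prefers B (8 > 6) — not an equilibrium.
(B, B): Country 1 prefers A (8 > 6) — not an equilibrium.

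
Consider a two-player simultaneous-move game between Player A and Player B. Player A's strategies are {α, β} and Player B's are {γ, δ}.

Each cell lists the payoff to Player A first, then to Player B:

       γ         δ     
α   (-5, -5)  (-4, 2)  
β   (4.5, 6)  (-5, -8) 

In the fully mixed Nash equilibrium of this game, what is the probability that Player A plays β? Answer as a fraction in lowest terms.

Let p be the probability that Player A plays α. In a completely mixed equilibrium, Player B must be indifferent between γ and δ.
Player B's expected payoff from γ is −5p + 6(1−p); from δ it is 2p − 8(1−p).
Setting these equal: −11p + 6 = 10p − 8, so p = 2/3.
Therefore Player A plays β with probability 1 − 2/3 = 1/3.

1/3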